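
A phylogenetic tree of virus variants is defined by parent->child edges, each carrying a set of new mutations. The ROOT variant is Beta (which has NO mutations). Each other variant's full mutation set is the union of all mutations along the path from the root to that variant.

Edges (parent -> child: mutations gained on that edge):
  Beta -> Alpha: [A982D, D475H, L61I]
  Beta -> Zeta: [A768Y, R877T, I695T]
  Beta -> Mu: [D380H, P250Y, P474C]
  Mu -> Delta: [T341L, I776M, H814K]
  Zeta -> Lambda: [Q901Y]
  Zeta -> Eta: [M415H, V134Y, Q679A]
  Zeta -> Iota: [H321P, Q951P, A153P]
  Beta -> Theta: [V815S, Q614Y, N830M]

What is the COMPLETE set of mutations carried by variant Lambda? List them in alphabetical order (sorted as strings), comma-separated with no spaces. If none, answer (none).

Answer: A768Y,I695T,Q901Y,R877T

Derivation:
At Beta: gained [] -> total []
At Zeta: gained ['A768Y', 'R877T', 'I695T'] -> total ['A768Y', 'I695T', 'R877T']
At Lambda: gained ['Q901Y'] -> total ['A768Y', 'I695T', 'Q901Y', 'R877T']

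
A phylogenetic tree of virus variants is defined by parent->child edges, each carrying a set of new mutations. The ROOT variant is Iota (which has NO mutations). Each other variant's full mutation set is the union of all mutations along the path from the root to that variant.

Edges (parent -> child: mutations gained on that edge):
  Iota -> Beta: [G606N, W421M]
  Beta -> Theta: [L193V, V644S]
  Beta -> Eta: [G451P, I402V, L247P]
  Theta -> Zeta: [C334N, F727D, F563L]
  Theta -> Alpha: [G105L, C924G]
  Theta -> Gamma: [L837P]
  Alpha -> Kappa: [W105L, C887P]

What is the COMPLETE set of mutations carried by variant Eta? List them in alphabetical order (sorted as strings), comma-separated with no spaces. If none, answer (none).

Answer: G451P,G606N,I402V,L247P,W421M

Derivation:
At Iota: gained [] -> total []
At Beta: gained ['G606N', 'W421M'] -> total ['G606N', 'W421M']
At Eta: gained ['G451P', 'I402V', 'L247P'] -> total ['G451P', 'G606N', 'I402V', 'L247P', 'W421M']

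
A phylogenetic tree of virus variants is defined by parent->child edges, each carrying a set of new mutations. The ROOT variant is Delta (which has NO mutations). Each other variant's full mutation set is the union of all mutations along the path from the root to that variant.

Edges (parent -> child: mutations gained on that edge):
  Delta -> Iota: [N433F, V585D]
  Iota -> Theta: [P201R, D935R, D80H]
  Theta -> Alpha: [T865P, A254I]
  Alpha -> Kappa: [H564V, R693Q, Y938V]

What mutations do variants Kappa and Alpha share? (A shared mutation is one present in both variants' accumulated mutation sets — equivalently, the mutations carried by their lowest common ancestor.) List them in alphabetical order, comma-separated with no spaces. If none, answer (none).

Accumulating mutations along path to Kappa:
  At Delta: gained [] -> total []
  At Iota: gained ['N433F', 'V585D'] -> total ['N433F', 'V585D']
  At Theta: gained ['P201R', 'D935R', 'D80H'] -> total ['D80H', 'D935R', 'N433F', 'P201R', 'V585D']
  At Alpha: gained ['T865P', 'A254I'] -> total ['A254I', 'D80H', 'D935R', 'N433F', 'P201R', 'T865P', 'V585D']
  At Kappa: gained ['H564V', 'R693Q', 'Y938V'] -> total ['A254I', 'D80H', 'D935R', 'H564V', 'N433F', 'P201R', 'R693Q', 'T865P', 'V585D', 'Y938V']
Mutations(Kappa) = ['A254I', 'D80H', 'D935R', 'H564V', 'N433F', 'P201R', 'R693Q', 'T865P', 'V585D', 'Y938V']
Accumulating mutations along path to Alpha:
  At Delta: gained [] -> total []
  At Iota: gained ['N433F', 'V585D'] -> total ['N433F', 'V585D']
  At Theta: gained ['P201R', 'D935R', 'D80H'] -> total ['D80H', 'D935R', 'N433F', 'P201R', 'V585D']
  At Alpha: gained ['T865P', 'A254I'] -> total ['A254I', 'D80H', 'D935R', 'N433F', 'P201R', 'T865P', 'V585D']
Mutations(Alpha) = ['A254I', 'D80H', 'D935R', 'N433F', 'P201R', 'T865P', 'V585D']
Intersection: ['A254I', 'D80H', 'D935R', 'H564V', 'N433F', 'P201R', 'R693Q', 'T865P', 'V585D', 'Y938V'] ∩ ['A254I', 'D80H', 'D935R', 'N433F', 'P201R', 'T865P', 'V585D'] = ['A254I', 'D80H', 'D935R', 'N433F', 'P201R', 'T865P', 'V585D']

Answer: A254I,D80H,D935R,N433F,P201R,T865P,V585D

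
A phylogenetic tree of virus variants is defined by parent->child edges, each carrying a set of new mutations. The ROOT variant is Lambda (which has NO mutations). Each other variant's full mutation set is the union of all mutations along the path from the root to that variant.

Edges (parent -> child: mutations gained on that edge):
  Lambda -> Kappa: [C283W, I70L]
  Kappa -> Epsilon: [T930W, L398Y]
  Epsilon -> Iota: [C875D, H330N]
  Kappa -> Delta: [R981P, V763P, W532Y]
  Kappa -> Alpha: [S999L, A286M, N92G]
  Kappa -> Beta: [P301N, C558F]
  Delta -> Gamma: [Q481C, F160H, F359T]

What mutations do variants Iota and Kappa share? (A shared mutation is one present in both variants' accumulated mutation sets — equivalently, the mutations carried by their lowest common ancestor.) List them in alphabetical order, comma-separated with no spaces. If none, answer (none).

Answer: C283W,I70L

Derivation:
Accumulating mutations along path to Iota:
  At Lambda: gained [] -> total []
  At Kappa: gained ['C283W', 'I70L'] -> total ['C283W', 'I70L']
  At Epsilon: gained ['T930W', 'L398Y'] -> total ['C283W', 'I70L', 'L398Y', 'T930W']
  At Iota: gained ['C875D', 'H330N'] -> total ['C283W', 'C875D', 'H330N', 'I70L', 'L398Y', 'T930W']
Mutations(Iota) = ['C283W', 'C875D', 'H330N', 'I70L', 'L398Y', 'T930W']
Accumulating mutations along path to Kappa:
  At Lambda: gained [] -> total []
  At Kappa: gained ['C283W', 'I70L'] -> total ['C283W', 'I70L']
Mutations(Kappa) = ['C283W', 'I70L']
Intersection: ['C283W', 'C875D', 'H330N', 'I70L', 'L398Y', 'T930W'] ∩ ['C283W', 'I70L'] = ['C283W', 'I70L']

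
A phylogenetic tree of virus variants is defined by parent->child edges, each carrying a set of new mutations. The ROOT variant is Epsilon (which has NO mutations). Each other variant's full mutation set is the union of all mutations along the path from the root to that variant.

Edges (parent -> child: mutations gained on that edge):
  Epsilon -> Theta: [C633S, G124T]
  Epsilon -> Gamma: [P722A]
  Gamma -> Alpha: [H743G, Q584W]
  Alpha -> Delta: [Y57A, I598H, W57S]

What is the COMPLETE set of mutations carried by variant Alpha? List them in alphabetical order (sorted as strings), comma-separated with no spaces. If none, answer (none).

Answer: H743G,P722A,Q584W

Derivation:
At Epsilon: gained [] -> total []
At Gamma: gained ['P722A'] -> total ['P722A']
At Alpha: gained ['H743G', 'Q584W'] -> total ['H743G', 'P722A', 'Q584W']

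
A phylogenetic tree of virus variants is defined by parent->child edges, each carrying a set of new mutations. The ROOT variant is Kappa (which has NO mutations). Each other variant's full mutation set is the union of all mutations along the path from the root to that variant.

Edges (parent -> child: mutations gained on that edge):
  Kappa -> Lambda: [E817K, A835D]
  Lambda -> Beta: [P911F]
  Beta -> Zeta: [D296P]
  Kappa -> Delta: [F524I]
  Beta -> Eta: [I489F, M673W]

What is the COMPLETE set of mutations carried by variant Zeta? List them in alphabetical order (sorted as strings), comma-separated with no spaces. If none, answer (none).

At Kappa: gained [] -> total []
At Lambda: gained ['E817K', 'A835D'] -> total ['A835D', 'E817K']
At Beta: gained ['P911F'] -> total ['A835D', 'E817K', 'P911F']
At Zeta: gained ['D296P'] -> total ['A835D', 'D296P', 'E817K', 'P911F']

Answer: A835D,D296P,E817K,P911F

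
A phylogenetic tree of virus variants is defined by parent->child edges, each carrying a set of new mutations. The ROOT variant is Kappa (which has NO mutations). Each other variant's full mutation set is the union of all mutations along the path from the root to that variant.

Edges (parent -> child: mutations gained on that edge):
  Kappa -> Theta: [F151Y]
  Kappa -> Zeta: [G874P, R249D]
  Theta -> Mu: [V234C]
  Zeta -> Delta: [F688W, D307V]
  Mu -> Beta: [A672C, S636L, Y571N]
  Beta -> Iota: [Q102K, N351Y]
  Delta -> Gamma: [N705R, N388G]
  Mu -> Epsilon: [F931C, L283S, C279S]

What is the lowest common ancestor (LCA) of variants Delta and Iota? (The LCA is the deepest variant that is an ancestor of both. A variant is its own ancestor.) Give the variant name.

Path from root to Delta: Kappa -> Zeta -> Delta
  ancestors of Delta: {Kappa, Zeta, Delta}
Path from root to Iota: Kappa -> Theta -> Mu -> Beta -> Iota
  ancestors of Iota: {Kappa, Theta, Mu, Beta, Iota}
Common ancestors: {Kappa}
Walk up from Iota: Iota (not in ancestors of Delta), Beta (not in ancestors of Delta), Mu (not in ancestors of Delta), Theta (not in ancestors of Delta), Kappa (in ancestors of Delta)
Deepest common ancestor (LCA) = Kappa

Answer: Kappa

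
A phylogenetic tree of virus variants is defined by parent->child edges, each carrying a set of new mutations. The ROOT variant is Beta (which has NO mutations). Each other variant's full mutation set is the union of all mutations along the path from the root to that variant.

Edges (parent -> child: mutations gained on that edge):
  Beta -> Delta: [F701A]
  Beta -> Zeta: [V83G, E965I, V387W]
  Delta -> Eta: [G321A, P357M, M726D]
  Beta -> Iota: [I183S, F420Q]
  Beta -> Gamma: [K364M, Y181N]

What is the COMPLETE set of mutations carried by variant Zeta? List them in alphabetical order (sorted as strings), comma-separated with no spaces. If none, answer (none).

Answer: E965I,V387W,V83G

Derivation:
At Beta: gained [] -> total []
At Zeta: gained ['V83G', 'E965I', 'V387W'] -> total ['E965I', 'V387W', 'V83G']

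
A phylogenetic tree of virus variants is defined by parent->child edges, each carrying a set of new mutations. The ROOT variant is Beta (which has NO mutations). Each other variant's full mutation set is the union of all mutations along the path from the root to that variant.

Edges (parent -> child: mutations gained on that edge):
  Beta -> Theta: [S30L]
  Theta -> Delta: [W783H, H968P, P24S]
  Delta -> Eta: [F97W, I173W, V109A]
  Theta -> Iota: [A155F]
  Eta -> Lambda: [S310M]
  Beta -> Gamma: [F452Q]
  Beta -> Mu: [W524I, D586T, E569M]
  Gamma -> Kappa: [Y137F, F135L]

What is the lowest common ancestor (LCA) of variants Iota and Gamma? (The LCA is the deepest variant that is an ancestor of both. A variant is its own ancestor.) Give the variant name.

Answer: Beta

Derivation:
Path from root to Iota: Beta -> Theta -> Iota
  ancestors of Iota: {Beta, Theta, Iota}
Path from root to Gamma: Beta -> Gamma
  ancestors of Gamma: {Beta, Gamma}
Common ancestors: {Beta}
Walk up from Gamma: Gamma (not in ancestors of Iota), Beta (in ancestors of Iota)
Deepest common ancestor (LCA) = Beta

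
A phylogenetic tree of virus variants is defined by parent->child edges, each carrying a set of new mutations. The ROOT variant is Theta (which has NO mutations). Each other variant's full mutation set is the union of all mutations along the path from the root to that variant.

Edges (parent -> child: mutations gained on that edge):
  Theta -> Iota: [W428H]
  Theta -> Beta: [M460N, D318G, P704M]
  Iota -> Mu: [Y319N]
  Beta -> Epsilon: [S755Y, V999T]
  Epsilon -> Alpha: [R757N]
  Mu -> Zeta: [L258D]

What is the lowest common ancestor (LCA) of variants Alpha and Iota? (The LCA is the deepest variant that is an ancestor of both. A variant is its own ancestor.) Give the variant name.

Answer: Theta

Derivation:
Path from root to Alpha: Theta -> Beta -> Epsilon -> Alpha
  ancestors of Alpha: {Theta, Beta, Epsilon, Alpha}
Path from root to Iota: Theta -> Iota
  ancestors of Iota: {Theta, Iota}
Common ancestors: {Theta}
Walk up from Iota: Iota (not in ancestors of Alpha), Theta (in ancestors of Alpha)
Deepest common ancestor (LCA) = Theta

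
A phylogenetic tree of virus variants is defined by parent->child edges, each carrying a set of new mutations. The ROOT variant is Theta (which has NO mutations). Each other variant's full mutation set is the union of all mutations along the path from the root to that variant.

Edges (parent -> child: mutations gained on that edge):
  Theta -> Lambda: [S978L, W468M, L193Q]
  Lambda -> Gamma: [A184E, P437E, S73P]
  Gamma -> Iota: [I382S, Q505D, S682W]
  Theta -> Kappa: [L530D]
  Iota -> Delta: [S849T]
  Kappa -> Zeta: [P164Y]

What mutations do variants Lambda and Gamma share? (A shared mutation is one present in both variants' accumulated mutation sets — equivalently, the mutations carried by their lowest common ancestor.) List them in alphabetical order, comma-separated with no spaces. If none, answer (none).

Answer: L193Q,S978L,W468M

Derivation:
Accumulating mutations along path to Lambda:
  At Theta: gained [] -> total []
  At Lambda: gained ['S978L', 'W468M', 'L193Q'] -> total ['L193Q', 'S978L', 'W468M']
Mutations(Lambda) = ['L193Q', 'S978L', 'W468M']
Accumulating mutations along path to Gamma:
  At Theta: gained [] -> total []
  At Lambda: gained ['S978L', 'W468M', 'L193Q'] -> total ['L193Q', 'S978L', 'W468M']
  At Gamma: gained ['A184E', 'P437E', 'S73P'] -> total ['A184E', 'L193Q', 'P437E', 'S73P', 'S978L', 'W468M']
Mutations(Gamma) = ['A184E', 'L193Q', 'P437E', 'S73P', 'S978L', 'W468M']
Intersection: ['L193Q', 'S978L', 'W468M'] ∩ ['A184E', 'L193Q', 'P437E', 'S73P', 'S978L', 'W468M'] = ['L193Q', 'S978L', 'W468M']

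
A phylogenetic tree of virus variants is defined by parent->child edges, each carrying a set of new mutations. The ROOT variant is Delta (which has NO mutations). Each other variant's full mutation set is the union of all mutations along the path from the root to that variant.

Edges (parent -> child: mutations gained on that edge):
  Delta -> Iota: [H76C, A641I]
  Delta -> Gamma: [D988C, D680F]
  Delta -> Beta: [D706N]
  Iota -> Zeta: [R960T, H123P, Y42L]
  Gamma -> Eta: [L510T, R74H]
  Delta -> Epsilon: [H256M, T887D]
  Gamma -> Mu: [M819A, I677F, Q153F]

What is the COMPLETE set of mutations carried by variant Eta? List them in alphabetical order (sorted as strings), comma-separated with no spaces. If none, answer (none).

Answer: D680F,D988C,L510T,R74H

Derivation:
At Delta: gained [] -> total []
At Gamma: gained ['D988C', 'D680F'] -> total ['D680F', 'D988C']
At Eta: gained ['L510T', 'R74H'] -> total ['D680F', 'D988C', 'L510T', 'R74H']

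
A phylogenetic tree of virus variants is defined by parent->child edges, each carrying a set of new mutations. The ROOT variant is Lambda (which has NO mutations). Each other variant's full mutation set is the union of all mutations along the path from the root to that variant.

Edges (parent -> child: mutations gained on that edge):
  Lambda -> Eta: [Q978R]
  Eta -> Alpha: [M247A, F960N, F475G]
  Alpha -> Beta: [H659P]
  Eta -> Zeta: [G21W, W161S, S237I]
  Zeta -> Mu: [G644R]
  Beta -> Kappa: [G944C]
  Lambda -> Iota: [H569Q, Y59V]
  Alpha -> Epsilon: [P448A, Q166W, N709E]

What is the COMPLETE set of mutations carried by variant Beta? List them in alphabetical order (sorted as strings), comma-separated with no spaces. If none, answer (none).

Answer: F475G,F960N,H659P,M247A,Q978R

Derivation:
At Lambda: gained [] -> total []
At Eta: gained ['Q978R'] -> total ['Q978R']
At Alpha: gained ['M247A', 'F960N', 'F475G'] -> total ['F475G', 'F960N', 'M247A', 'Q978R']
At Beta: gained ['H659P'] -> total ['F475G', 'F960N', 'H659P', 'M247A', 'Q978R']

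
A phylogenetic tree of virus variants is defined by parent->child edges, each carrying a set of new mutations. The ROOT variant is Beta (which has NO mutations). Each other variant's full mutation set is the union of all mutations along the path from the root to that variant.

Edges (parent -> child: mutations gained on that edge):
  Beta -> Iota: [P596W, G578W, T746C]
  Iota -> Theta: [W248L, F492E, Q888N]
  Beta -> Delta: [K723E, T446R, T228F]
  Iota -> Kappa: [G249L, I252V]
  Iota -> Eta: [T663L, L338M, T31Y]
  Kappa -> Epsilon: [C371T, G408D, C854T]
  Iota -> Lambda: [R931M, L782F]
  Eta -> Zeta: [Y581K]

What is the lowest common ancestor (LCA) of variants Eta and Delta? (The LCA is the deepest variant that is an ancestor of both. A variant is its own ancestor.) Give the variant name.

Path from root to Eta: Beta -> Iota -> Eta
  ancestors of Eta: {Beta, Iota, Eta}
Path from root to Delta: Beta -> Delta
  ancestors of Delta: {Beta, Delta}
Common ancestors: {Beta}
Walk up from Delta: Delta (not in ancestors of Eta), Beta (in ancestors of Eta)
Deepest common ancestor (LCA) = Beta

Answer: Beta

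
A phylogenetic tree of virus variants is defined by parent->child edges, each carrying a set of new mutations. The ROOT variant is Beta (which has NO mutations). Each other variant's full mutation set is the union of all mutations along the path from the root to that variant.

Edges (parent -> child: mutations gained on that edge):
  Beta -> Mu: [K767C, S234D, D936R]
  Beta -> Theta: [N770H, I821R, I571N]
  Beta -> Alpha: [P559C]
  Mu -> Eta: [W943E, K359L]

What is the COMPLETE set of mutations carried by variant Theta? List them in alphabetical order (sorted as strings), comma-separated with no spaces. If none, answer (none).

At Beta: gained [] -> total []
At Theta: gained ['N770H', 'I821R', 'I571N'] -> total ['I571N', 'I821R', 'N770H']

Answer: I571N,I821R,N770H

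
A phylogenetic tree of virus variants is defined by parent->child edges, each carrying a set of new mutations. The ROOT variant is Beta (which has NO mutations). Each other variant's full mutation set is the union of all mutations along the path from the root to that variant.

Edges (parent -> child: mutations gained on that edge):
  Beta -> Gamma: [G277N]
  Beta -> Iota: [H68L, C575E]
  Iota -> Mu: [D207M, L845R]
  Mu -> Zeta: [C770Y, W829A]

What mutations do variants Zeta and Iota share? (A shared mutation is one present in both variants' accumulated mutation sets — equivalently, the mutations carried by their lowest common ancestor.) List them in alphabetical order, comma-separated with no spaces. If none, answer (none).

Answer: C575E,H68L

Derivation:
Accumulating mutations along path to Zeta:
  At Beta: gained [] -> total []
  At Iota: gained ['H68L', 'C575E'] -> total ['C575E', 'H68L']
  At Mu: gained ['D207M', 'L845R'] -> total ['C575E', 'D207M', 'H68L', 'L845R']
  At Zeta: gained ['C770Y', 'W829A'] -> total ['C575E', 'C770Y', 'D207M', 'H68L', 'L845R', 'W829A']
Mutations(Zeta) = ['C575E', 'C770Y', 'D207M', 'H68L', 'L845R', 'W829A']
Accumulating mutations along path to Iota:
  At Beta: gained [] -> total []
  At Iota: gained ['H68L', 'C575E'] -> total ['C575E', 'H68L']
Mutations(Iota) = ['C575E', 'H68L']
Intersection: ['C575E', 'C770Y', 'D207M', 'H68L', 'L845R', 'W829A'] ∩ ['C575E', 'H68L'] = ['C575E', 'H68L']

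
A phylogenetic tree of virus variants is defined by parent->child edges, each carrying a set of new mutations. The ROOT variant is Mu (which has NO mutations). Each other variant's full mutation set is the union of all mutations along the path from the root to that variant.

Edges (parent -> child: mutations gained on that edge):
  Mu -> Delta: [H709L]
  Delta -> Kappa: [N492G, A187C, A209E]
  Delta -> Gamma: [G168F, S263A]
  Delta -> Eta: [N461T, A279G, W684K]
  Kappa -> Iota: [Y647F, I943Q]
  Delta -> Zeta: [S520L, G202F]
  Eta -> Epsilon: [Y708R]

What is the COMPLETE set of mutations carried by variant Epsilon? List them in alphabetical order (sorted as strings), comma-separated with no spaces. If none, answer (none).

At Mu: gained [] -> total []
At Delta: gained ['H709L'] -> total ['H709L']
At Eta: gained ['N461T', 'A279G', 'W684K'] -> total ['A279G', 'H709L', 'N461T', 'W684K']
At Epsilon: gained ['Y708R'] -> total ['A279G', 'H709L', 'N461T', 'W684K', 'Y708R']

Answer: A279G,H709L,N461T,W684K,Y708R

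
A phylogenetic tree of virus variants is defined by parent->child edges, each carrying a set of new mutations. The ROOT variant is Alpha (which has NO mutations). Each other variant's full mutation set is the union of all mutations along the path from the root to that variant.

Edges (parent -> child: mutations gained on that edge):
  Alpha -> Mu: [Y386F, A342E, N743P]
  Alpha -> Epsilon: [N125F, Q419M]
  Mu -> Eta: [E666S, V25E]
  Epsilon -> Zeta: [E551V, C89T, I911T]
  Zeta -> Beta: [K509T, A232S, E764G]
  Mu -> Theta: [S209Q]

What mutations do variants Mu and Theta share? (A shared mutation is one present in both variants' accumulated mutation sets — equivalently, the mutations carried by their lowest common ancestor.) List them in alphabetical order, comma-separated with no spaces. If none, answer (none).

Accumulating mutations along path to Mu:
  At Alpha: gained [] -> total []
  At Mu: gained ['Y386F', 'A342E', 'N743P'] -> total ['A342E', 'N743P', 'Y386F']
Mutations(Mu) = ['A342E', 'N743P', 'Y386F']
Accumulating mutations along path to Theta:
  At Alpha: gained [] -> total []
  At Mu: gained ['Y386F', 'A342E', 'N743P'] -> total ['A342E', 'N743P', 'Y386F']
  At Theta: gained ['S209Q'] -> total ['A342E', 'N743P', 'S209Q', 'Y386F']
Mutations(Theta) = ['A342E', 'N743P', 'S209Q', 'Y386F']
Intersection: ['A342E', 'N743P', 'Y386F'] ∩ ['A342E', 'N743P', 'S209Q', 'Y386F'] = ['A342E', 'N743P', 'Y386F']

Answer: A342E,N743P,Y386F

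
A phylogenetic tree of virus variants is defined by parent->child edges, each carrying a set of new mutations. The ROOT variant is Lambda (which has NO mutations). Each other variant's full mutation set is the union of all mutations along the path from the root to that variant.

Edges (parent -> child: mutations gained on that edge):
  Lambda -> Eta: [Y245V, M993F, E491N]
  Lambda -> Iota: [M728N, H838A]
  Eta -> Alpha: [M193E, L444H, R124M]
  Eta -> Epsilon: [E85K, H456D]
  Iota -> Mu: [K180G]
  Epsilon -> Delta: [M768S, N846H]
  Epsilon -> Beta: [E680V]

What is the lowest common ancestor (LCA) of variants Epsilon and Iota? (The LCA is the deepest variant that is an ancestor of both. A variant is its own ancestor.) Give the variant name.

Path from root to Epsilon: Lambda -> Eta -> Epsilon
  ancestors of Epsilon: {Lambda, Eta, Epsilon}
Path from root to Iota: Lambda -> Iota
  ancestors of Iota: {Lambda, Iota}
Common ancestors: {Lambda}
Walk up from Iota: Iota (not in ancestors of Epsilon), Lambda (in ancestors of Epsilon)
Deepest common ancestor (LCA) = Lambda

Answer: Lambda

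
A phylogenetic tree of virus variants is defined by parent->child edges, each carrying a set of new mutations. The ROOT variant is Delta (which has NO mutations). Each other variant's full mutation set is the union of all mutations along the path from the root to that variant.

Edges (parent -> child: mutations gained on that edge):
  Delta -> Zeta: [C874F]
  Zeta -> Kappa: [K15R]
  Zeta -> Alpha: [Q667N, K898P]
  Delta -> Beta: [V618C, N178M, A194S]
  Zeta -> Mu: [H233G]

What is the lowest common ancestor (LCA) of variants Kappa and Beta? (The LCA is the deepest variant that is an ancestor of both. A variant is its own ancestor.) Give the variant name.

Path from root to Kappa: Delta -> Zeta -> Kappa
  ancestors of Kappa: {Delta, Zeta, Kappa}
Path from root to Beta: Delta -> Beta
  ancestors of Beta: {Delta, Beta}
Common ancestors: {Delta}
Walk up from Beta: Beta (not in ancestors of Kappa), Delta (in ancestors of Kappa)
Deepest common ancestor (LCA) = Delta

Answer: Delta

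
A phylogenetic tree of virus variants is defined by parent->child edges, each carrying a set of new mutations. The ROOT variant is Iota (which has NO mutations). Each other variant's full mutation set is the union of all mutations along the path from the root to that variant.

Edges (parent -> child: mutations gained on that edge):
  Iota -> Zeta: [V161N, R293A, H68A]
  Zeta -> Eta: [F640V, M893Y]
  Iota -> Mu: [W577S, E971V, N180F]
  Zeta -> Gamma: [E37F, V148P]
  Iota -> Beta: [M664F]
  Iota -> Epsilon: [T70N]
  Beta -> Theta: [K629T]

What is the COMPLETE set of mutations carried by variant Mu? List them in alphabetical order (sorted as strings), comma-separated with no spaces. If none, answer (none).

Answer: E971V,N180F,W577S

Derivation:
At Iota: gained [] -> total []
At Mu: gained ['W577S', 'E971V', 'N180F'] -> total ['E971V', 'N180F', 'W577S']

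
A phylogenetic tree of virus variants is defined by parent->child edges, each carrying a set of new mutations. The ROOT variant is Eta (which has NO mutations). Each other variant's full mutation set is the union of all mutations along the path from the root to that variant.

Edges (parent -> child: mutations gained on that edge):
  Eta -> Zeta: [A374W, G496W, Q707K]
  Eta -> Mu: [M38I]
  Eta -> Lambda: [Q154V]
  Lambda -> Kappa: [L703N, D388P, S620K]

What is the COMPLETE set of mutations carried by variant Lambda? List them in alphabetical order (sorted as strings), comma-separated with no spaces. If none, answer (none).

At Eta: gained [] -> total []
At Lambda: gained ['Q154V'] -> total ['Q154V']

Answer: Q154V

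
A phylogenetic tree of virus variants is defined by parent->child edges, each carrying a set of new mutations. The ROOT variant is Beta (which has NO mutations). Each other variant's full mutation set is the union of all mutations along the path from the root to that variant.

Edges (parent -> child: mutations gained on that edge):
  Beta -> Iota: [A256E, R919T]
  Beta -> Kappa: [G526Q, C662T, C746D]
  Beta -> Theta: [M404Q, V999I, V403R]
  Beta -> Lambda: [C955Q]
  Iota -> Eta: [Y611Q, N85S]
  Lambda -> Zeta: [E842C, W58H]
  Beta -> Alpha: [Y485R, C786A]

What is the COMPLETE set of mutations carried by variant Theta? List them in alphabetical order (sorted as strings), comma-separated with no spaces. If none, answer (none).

Answer: M404Q,V403R,V999I

Derivation:
At Beta: gained [] -> total []
At Theta: gained ['M404Q', 'V999I', 'V403R'] -> total ['M404Q', 'V403R', 'V999I']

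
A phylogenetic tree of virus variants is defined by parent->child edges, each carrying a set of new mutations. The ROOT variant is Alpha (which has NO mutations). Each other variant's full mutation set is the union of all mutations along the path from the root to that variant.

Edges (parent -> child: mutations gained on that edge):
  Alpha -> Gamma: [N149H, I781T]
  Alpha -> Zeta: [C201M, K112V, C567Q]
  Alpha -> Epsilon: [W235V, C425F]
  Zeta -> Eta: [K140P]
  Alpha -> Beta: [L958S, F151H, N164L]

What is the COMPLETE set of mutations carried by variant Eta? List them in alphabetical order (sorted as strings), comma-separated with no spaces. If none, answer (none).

Answer: C201M,C567Q,K112V,K140P

Derivation:
At Alpha: gained [] -> total []
At Zeta: gained ['C201M', 'K112V', 'C567Q'] -> total ['C201M', 'C567Q', 'K112V']
At Eta: gained ['K140P'] -> total ['C201M', 'C567Q', 'K112V', 'K140P']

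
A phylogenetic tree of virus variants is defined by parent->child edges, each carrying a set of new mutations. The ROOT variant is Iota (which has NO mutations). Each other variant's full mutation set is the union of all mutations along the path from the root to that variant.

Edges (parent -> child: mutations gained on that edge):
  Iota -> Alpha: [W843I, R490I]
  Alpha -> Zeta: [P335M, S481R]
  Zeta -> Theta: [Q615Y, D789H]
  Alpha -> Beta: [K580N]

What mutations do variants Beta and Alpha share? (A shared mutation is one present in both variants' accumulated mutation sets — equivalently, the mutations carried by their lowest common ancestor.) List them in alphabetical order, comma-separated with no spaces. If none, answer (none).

Accumulating mutations along path to Beta:
  At Iota: gained [] -> total []
  At Alpha: gained ['W843I', 'R490I'] -> total ['R490I', 'W843I']
  At Beta: gained ['K580N'] -> total ['K580N', 'R490I', 'W843I']
Mutations(Beta) = ['K580N', 'R490I', 'W843I']
Accumulating mutations along path to Alpha:
  At Iota: gained [] -> total []
  At Alpha: gained ['W843I', 'R490I'] -> total ['R490I', 'W843I']
Mutations(Alpha) = ['R490I', 'W843I']
Intersection: ['K580N', 'R490I', 'W843I'] ∩ ['R490I', 'W843I'] = ['R490I', 'W843I']

Answer: R490I,W843I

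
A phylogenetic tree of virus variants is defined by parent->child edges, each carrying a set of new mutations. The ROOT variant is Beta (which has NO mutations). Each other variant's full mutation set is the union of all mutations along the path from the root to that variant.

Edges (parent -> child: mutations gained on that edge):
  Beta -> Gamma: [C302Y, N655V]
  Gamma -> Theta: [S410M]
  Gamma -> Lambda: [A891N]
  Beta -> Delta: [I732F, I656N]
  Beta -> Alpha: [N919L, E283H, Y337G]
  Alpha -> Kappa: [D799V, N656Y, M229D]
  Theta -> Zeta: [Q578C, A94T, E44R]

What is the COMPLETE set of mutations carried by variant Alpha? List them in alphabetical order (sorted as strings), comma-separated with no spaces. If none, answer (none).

Answer: E283H,N919L,Y337G

Derivation:
At Beta: gained [] -> total []
At Alpha: gained ['N919L', 'E283H', 'Y337G'] -> total ['E283H', 'N919L', 'Y337G']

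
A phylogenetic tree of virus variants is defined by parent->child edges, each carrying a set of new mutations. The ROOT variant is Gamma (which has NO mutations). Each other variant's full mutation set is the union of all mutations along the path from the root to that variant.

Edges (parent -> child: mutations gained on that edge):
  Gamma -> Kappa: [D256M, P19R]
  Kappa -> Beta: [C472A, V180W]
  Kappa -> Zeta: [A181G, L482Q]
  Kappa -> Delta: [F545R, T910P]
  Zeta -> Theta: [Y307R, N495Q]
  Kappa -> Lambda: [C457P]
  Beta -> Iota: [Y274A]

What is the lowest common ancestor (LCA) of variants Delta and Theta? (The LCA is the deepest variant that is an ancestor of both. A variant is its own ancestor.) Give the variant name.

Path from root to Delta: Gamma -> Kappa -> Delta
  ancestors of Delta: {Gamma, Kappa, Delta}
Path from root to Theta: Gamma -> Kappa -> Zeta -> Theta
  ancestors of Theta: {Gamma, Kappa, Zeta, Theta}
Common ancestors: {Gamma, Kappa}
Walk up from Theta: Theta (not in ancestors of Delta), Zeta (not in ancestors of Delta), Kappa (in ancestors of Delta), Gamma (in ancestors of Delta)
Deepest common ancestor (LCA) = Kappa

Answer: Kappa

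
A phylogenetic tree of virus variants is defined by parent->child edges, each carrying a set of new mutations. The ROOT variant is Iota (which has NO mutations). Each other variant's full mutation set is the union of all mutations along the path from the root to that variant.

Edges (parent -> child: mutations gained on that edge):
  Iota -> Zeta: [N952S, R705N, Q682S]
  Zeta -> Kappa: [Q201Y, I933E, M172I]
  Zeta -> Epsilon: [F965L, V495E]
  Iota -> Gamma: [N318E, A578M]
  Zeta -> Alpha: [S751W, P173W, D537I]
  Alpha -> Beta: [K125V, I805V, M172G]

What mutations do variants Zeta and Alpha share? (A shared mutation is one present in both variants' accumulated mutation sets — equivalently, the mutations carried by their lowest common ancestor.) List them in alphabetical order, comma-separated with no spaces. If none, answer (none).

Accumulating mutations along path to Zeta:
  At Iota: gained [] -> total []
  At Zeta: gained ['N952S', 'R705N', 'Q682S'] -> total ['N952S', 'Q682S', 'R705N']
Mutations(Zeta) = ['N952S', 'Q682S', 'R705N']
Accumulating mutations along path to Alpha:
  At Iota: gained [] -> total []
  At Zeta: gained ['N952S', 'R705N', 'Q682S'] -> total ['N952S', 'Q682S', 'R705N']
  At Alpha: gained ['S751W', 'P173W', 'D537I'] -> total ['D537I', 'N952S', 'P173W', 'Q682S', 'R705N', 'S751W']
Mutations(Alpha) = ['D537I', 'N952S', 'P173W', 'Q682S', 'R705N', 'S751W']
Intersection: ['N952S', 'Q682S', 'R705N'] ∩ ['D537I', 'N952S', 'P173W', 'Q682S', 'R705N', 'S751W'] = ['N952S', 'Q682S', 'R705N']

Answer: N952S,Q682S,R705N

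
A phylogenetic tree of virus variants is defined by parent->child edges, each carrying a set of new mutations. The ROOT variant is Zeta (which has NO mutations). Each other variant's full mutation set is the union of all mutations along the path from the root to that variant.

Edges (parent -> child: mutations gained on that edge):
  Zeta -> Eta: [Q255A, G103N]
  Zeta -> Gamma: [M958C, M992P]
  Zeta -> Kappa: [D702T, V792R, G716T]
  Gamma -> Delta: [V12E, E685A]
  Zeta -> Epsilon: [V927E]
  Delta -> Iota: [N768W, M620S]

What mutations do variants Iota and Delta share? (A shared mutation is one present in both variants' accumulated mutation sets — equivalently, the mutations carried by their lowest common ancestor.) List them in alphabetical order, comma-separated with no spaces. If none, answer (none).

Accumulating mutations along path to Iota:
  At Zeta: gained [] -> total []
  At Gamma: gained ['M958C', 'M992P'] -> total ['M958C', 'M992P']
  At Delta: gained ['V12E', 'E685A'] -> total ['E685A', 'M958C', 'M992P', 'V12E']
  At Iota: gained ['N768W', 'M620S'] -> total ['E685A', 'M620S', 'M958C', 'M992P', 'N768W', 'V12E']
Mutations(Iota) = ['E685A', 'M620S', 'M958C', 'M992P', 'N768W', 'V12E']
Accumulating mutations along path to Delta:
  At Zeta: gained [] -> total []
  At Gamma: gained ['M958C', 'M992P'] -> total ['M958C', 'M992P']
  At Delta: gained ['V12E', 'E685A'] -> total ['E685A', 'M958C', 'M992P', 'V12E']
Mutations(Delta) = ['E685A', 'M958C', 'M992P', 'V12E']
Intersection: ['E685A', 'M620S', 'M958C', 'M992P', 'N768W', 'V12E'] ∩ ['E685A', 'M958C', 'M992P', 'V12E'] = ['E685A', 'M958C', 'M992P', 'V12E']

Answer: E685A,M958C,M992P,V12E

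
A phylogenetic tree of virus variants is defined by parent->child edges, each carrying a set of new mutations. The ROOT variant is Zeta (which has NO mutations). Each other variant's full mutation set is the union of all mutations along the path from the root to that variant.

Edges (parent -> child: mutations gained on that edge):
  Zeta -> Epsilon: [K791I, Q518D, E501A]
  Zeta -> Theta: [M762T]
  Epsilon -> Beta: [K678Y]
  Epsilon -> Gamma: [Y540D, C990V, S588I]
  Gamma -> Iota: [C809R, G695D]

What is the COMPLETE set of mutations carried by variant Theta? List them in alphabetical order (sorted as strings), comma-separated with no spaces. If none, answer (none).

At Zeta: gained [] -> total []
At Theta: gained ['M762T'] -> total ['M762T']

Answer: M762T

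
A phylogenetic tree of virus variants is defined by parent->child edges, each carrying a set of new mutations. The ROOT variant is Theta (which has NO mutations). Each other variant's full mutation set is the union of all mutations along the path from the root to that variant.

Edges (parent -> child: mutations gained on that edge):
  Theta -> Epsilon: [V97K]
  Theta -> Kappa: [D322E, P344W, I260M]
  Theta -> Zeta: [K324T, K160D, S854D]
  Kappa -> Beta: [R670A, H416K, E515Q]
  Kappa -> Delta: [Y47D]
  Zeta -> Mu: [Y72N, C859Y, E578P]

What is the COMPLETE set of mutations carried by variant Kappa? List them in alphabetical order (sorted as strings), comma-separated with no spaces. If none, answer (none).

At Theta: gained [] -> total []
At Kappa: gained ['D322E', 'P344W', 'I260M'] -> total ['D322E', 'I260M', 'P344W']

Answer: D322E,I260M,P344W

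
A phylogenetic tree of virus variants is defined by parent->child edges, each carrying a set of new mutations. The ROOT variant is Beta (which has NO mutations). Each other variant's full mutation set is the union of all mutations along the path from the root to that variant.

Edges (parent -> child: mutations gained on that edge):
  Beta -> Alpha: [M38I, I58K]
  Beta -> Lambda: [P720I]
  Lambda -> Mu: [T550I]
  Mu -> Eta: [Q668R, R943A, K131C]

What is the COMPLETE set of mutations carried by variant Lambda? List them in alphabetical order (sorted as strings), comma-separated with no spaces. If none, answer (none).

Answer: P720I

Derivation:
At Beta: gained [] -> total []
At Lambda: gained ['P720I'] -> total ['P720I']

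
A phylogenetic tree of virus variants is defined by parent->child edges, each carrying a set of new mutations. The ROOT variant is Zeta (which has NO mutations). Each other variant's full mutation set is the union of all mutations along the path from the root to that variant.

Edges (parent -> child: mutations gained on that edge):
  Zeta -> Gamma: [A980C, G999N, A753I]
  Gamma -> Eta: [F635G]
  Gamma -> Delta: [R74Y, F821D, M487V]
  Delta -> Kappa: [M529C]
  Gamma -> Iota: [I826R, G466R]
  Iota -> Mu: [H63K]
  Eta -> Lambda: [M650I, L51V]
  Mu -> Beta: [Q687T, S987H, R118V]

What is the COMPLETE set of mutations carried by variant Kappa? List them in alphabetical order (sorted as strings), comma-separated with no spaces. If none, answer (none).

At Zeta: gained [] -> total []
At Gamma: gained ['A980C', 'G999N', 'A753I'] -> total ['A753I', 'A980C', 'G999N']
At Delta: gained ['R74Y', 'F821D', 'M487V'] -> total ['A753I', 'A980C', 'F821D', 'G999N', 'M487V', 'R74Y']
At Kappa: gained ['M529C'] -> total ['A753I', 'A980C', 'F821D', 'G999N', 'M487V', 'M529C', 'R74Y']

Answer: A753I,A980C,F821D,G999N,M487V,M529C,R74Y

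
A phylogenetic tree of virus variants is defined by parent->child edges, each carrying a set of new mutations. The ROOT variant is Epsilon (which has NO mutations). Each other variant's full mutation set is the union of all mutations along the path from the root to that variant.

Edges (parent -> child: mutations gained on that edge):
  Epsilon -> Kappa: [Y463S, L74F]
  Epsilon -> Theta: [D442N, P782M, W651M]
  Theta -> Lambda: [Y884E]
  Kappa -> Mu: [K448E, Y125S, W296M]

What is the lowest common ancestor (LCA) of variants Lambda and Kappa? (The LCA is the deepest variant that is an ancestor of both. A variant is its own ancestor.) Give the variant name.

Path from root to Lambda: Epsilon -> Theta -> Lambda
  ancestors of Lambda: {Epsilon, Theta, Lambda}
Path from root to Kappa: Epsilon -> Kappa
  ancestors of Kappa: {Epsilon, Kappa}
Common ancestors: {Epsilon}
Walk up from Kappa: Kappa (not in ancestors of Lambda), Epsilon (in ancestors of Lambda)
Deepest common ancestor (LCA) = Epsilon

Answer: Epsilon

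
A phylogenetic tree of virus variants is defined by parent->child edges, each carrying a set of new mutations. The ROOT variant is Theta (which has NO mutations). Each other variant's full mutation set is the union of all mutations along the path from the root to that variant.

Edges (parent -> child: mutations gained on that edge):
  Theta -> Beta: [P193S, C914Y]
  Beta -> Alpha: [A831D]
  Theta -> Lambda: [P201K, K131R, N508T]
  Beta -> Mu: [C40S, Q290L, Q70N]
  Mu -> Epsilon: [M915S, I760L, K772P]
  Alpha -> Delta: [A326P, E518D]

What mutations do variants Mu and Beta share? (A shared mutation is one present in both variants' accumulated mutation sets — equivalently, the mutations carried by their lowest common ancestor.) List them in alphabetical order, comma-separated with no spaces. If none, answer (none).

Accumulating mutations along path to Mu:
  At Theta: gained [] -> total []
  At Beta: gained ['P193S', 'C914Y'] -> total ['C914Y', 'P193S']
  At Mu: gained ['C40S', 'Q290L', 'Q70N'] -> total ['C40S', 'C914Y', 'P193S', 'Q290L', 'Q70N']
Mutations(Mu) = ['C40S', 'C914Y', 'P193S', 'Q290L', 'Q70N']
Accumulating mutations along path to Beta:
  At Theta: gained [] -> total []
  At Beta: gained ['P193S', 'C914Y'] -> total ['C914Y', 'P193S']
Mutations(Beta) = ['C914Y', 'P193S']
Intersection: ['C40S', 'C914Y', 'P193S', 'Q290L', 'Q70N'] ∩ ['C914Y', 'P193S'] = ['C914Y', 'P193S']

Answer: C914Y,P193S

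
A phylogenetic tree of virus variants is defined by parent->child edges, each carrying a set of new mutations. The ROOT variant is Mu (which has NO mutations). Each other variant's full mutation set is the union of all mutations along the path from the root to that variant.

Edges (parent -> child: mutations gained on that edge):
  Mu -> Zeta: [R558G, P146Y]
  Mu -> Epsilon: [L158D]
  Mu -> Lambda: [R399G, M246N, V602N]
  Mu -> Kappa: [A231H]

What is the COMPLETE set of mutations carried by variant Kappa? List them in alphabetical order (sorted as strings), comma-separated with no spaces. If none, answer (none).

At Mu: gained [] -> total []
At Kappa: gained ['A231H'] -> total ['A231H']

Answer: A231H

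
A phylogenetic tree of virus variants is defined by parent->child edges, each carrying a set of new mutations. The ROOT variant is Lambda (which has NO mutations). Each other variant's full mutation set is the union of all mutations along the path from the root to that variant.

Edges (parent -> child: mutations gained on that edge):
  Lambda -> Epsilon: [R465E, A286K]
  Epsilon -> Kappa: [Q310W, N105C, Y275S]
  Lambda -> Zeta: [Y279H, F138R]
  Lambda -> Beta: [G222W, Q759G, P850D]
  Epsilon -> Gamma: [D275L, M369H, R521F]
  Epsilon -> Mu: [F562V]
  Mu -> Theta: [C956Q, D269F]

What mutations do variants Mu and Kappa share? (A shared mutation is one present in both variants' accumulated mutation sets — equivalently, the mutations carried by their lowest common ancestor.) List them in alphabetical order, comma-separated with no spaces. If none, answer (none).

Answer: A286K,R465E

Derivation:
Accumulating mutations along path to Mu:
  At Lambda: gained [] -> total []
  At Epsilon: gained ['R465E', 'A286K'] -> total ['A286K', 'R465E']
  At Mu: gained ['F562V'] -> total ['A286K', 'F562V', 'R465E']
Mutations(Mu) = ['A286K', 'F562V', 'R465E']
Accumulating mutations along path to Kappa:
  At Lambda: gained [] -> total []
  At Epsilon: gained ['R465E', 'A286K'] -> total ['A286K', 'R465E']
  At Kappa: gained ['Q310W', 'N105C', 'Y275S'] -> total ['A286K', 'N105C', 'Q310W', 'R465E', 'Y275S']
Mutations(Kappa) = ['A286K', 'N105C', 'Q310W', 'R465E', 'Y275S']
Intersection: ['A286K', 'F562V', 'R465E'] ∩ ['A286K', 'N105C', 'Q310W', 'R465E', 'Y275S'] = ['A286K', 'R465E']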